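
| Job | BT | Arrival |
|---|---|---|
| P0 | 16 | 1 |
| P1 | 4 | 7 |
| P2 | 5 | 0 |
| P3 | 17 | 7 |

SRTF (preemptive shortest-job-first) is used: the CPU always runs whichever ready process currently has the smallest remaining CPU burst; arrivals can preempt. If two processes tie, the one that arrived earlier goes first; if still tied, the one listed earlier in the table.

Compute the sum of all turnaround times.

68

Timeline: | P2 0-5 | P0 5-7 | P1 7-11 | P0 11-25 | P3 25-42 |
Completion: P0=25  P1=11  P2=5  P3=42
Turnaround (C−A): P0=24  P1=4  P2=5  P3=35
Turnaround = completion − arrival: P0=24, P1=4, P2=5, P3=35
Total turnaround = 24 + 4 + 5 + 35 = 68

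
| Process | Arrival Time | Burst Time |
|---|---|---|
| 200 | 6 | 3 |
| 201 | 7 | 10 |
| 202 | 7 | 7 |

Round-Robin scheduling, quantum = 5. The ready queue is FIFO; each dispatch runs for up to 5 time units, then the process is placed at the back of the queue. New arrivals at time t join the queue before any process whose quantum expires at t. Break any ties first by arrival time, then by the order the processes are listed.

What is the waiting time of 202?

Schedule: | idle 0-6 | 200 6-9 | 201 9-14 | 202 14-19 | 201 19-24 | 202 24-26 |
Completion: 200=9  201=24  202=26
Turnaround (C−A): 200=3  201=17  202=19
Waiting(202) = turnaround − burst = 19 − 7 = 12

12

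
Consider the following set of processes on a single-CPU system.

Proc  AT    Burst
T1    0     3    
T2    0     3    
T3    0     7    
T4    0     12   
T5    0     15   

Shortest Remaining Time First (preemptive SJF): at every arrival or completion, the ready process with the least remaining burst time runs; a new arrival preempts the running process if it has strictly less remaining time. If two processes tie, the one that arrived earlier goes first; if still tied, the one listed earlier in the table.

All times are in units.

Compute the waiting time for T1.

Gantt: | T1 0-3 | T2 3-6 | T3 6-13 | T4 13-25 | T5 25-40 |
Completion: T1=3  T2=6  T3=13  T4=25  T5=40
Waiting(T1) = turnaround − burst = 3 − 3 = 0

0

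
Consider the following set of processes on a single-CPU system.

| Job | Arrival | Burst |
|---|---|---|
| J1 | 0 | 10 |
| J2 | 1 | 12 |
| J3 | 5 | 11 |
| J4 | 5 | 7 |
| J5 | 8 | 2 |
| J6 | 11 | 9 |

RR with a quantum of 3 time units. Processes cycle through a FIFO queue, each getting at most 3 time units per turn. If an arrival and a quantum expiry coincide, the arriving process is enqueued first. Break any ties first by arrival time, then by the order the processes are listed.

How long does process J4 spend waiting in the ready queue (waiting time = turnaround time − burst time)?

Schedule: | J1 0-3 | J2 3-6 | J1 6-9 | J3 9-12 | J4 12-15 | J2 15-18 | J5 18-20 | J1 20-23 | J6 23-26 | J3 26-29 | J4 29-32 | J2 32-35 | J1 35-36 | J6 36-39 | J3 39-42 | J4 42-43 | J2 43-46 | J6 46-49 | J3 49-51 |
Completion: J1=36  J2=46  J3=51  J4=43  J5=20  J6=49
Turnaround (C−A): J1=36  J2=45  J3=46  J4=38  J5=12  J6=38
Waiting(J4) = turnaround − burst = 38 − 7 = 31

31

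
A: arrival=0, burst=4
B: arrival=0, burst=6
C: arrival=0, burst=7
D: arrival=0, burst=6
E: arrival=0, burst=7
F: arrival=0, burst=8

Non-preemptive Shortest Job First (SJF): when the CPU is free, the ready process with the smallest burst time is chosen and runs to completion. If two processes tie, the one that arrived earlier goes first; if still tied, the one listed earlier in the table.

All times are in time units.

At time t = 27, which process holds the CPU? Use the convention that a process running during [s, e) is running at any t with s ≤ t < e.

E

Gantt: | A 0-4 | B 4-10 | D 10-16 | C 16-23 | E 23-30 | F 30-38 |
Completion: A=4  B=10  C=23  D=16  E=30  F=38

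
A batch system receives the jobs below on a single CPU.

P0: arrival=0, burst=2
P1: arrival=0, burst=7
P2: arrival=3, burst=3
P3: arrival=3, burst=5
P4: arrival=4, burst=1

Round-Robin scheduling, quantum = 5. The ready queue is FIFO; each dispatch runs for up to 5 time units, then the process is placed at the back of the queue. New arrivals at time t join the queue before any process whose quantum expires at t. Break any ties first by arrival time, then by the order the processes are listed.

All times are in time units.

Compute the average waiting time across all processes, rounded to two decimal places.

Schedule: | P0 0-2 | P1 2-7 | P2 7-10 | P3 10-15 | P4 15-16 | P1 16-18 |
Completion: P0=2  P1=18  P2=10  P3=15  P4=16
Turnaround (C−A): P0=2  P1=18  P2=7  P3=12  P4=12
Waiting times: P0=0, P1=11, P2=4, P3=7, P4=11
Average waiting = (0+11+4+7+11) / 5 = 33/5 = 6.60

6.60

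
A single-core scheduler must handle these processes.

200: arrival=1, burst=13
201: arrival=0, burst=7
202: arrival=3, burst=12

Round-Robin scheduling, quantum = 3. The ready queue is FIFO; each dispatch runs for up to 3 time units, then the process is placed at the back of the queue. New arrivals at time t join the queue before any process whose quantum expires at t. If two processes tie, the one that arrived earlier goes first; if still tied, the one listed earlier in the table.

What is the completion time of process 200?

Schedule: | 201 0-3 | 200 3-6 | 202 6-9 | 201 9-12 | 200 12-15 | 202 15-18 | 201 18-19 | 200 19-22 | 202 22-25 | 200 25-28 | 202 28-31 | 200 31-32 |
Completion: 200=32  201=19  202=31
Turnaround (C−A): 200=31  201=19  202=28

32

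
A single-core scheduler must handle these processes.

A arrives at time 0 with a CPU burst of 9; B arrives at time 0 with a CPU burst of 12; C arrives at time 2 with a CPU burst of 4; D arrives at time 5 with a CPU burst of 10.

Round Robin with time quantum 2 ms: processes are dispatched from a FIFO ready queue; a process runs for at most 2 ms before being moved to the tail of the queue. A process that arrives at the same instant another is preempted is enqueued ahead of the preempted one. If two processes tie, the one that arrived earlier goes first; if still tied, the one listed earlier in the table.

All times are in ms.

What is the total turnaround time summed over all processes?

102

Timeline: | A 0-2 | B 2-4 | C 4-6 | A 6-8 | B 8-10 | D 10-12 | C 12-14 | A 14-16 | B 16-18 | D 18-20 | A 20-22 | B 22-24 | D 24-26 | A 26-27 | B 27-29 | D 29-31 | B 31-33 | D 33-35 |
Completion: A=27  B=33  C=14  D=35
Turnaround (C−A): A=27  B=33  C=12  D=30
Turnaround = completion − arrival: A=27, B=33, C=12, D=30
Total turnaround = 27 + 33 + 12 + 30 = 102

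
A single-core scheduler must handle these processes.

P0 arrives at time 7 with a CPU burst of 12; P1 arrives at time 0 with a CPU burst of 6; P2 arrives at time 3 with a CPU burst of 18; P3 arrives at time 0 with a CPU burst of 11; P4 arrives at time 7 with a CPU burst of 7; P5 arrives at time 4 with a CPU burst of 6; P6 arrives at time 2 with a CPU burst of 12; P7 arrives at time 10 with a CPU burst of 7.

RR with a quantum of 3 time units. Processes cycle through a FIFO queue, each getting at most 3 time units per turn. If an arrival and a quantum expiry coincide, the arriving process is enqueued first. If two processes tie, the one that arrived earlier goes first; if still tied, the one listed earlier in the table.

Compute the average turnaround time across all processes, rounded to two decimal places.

53.50

Timeline: | P1 0-3 | P3 3-6 | P6 6-9 | P2 9-12 | P1 12-15 | P5 15-18 | P3 18-21 | P0 21-24 | P4 24-27 | P6 27-30 | P7 30-33 | P2 33-36 | P5 36-39 | P3 39-42 | P0 42-45 | P4 45-48 | P6 48-51 | P7 51-54 | P2 54-57 | P3 57-59 | P0 59-62 | P4 62-63 | P6 63-66 | P7 66-67 | P2 67-70 | P0 70-73 | P2 73-79 |
Completion: P0=73  P1=15  P2=79  P3=59  P4=63  P5=39  P6=66  P7=67
Turnaround (C−A): P0=66  P1=15  P2=76  P3=59  P4=56  P5=35  P6=64  P7=57
Turnaround times: P0=66, P1=15, P2=76, P3=59, P4=56, P5=35, P6=64, P7=57
Average turnaround = (66+15+76+59+56+35+64+57) / 8 = 428/8 = 53.50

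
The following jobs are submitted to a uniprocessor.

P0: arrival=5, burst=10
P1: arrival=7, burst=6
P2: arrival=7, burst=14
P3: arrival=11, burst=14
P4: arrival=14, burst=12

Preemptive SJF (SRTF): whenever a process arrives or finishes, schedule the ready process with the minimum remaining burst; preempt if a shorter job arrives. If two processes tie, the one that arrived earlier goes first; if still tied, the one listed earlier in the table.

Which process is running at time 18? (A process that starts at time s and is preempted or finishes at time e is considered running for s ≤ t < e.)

Timeline: | idle 0-5 | P0 5-7 | P1 7-13 | P0 13-21 | P4 21-33 | P2 33-47 | P3 47-61 |
Completion: P0=21  P1=13  P2=47  P3=61  P4=33
Turnaround (C−A): P0=16  P1=6  P2=40  P3=50  P4=19

P0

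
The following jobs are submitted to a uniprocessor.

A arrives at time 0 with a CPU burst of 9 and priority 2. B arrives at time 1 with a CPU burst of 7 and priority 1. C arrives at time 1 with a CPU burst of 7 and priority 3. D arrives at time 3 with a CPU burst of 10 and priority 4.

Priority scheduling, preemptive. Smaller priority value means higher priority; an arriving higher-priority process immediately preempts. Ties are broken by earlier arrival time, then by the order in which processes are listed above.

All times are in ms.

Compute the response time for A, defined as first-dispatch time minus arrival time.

0

Timeline: | A 0-1 | B 1-8 | A 8-16 | C 16-23 | D 23-33 |
Completion: A=16  B=8  C=23  D=33
Turnaround (C−A): A=16  B=7  C=22  D=30
Response(A) = first start − arrival = 0 − 0 = 0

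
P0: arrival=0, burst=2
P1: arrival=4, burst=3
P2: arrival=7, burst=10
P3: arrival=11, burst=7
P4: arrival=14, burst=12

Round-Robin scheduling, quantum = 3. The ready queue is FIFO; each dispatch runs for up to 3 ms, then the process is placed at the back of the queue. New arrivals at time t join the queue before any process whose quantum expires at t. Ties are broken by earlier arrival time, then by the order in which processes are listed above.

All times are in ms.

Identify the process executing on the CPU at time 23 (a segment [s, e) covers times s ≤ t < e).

P3

Timeline: | P0 0-2 | idle 2-4 | P1 4-7 | P2 7-13 | P3 13-16 | P2 16-19 | P4 19-22 | P3 22-25 | P2 25-26 | P4 26-29 | P3 29-30 | P4 30-36 |
Completion: P0=2  P1=7  P2=26  P3=30  P4=36
Turnaround (C−A): P0=2  P1=3  P2=19  P3=19  P4=22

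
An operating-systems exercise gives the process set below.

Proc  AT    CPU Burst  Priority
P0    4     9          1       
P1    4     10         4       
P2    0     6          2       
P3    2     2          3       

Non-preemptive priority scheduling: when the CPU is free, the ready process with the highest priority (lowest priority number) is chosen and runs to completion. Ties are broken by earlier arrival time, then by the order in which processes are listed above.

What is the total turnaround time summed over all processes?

55

Timeline: | P2 0-6 | P0 6-15 | P3 15-17 | P1 17-27 |
Completion: P0=15  P1=27  P2=6  P3=17
Turnaround = completion − arrival: P0=11, P1=23, P2=6, P3=15
Total turnaround = 11 + 23 + 6 + 15 = 55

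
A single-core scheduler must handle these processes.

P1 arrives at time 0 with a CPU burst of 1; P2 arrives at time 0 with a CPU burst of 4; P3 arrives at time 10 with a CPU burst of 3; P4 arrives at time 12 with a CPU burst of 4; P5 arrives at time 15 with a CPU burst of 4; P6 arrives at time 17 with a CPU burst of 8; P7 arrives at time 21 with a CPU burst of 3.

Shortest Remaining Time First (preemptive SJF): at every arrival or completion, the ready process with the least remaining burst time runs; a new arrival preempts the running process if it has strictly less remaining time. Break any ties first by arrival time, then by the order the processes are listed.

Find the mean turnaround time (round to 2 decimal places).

Gantt: | P1 0-1 | P2 1-5 | idle 5-10 | P3 10-13 | P4 13-17 | P5 17-21 | P7 21-24 | P6 24-32 |
Completion: P1=1  P2=5  P3=13  P4=17  P5=21  P6=32  P7=24
Turnaround (C−A): P1=1  P2=5  P3=3  P4=5  P5=6  P6=15  P7=3
Turnaround times: P1=1, P2=5, P3=3, P4=5, P5=6, P6=15, P7=3
Average turnaround = (1+5+3+5+6+15+3) / 7 = 38/7 = 5.43

5.43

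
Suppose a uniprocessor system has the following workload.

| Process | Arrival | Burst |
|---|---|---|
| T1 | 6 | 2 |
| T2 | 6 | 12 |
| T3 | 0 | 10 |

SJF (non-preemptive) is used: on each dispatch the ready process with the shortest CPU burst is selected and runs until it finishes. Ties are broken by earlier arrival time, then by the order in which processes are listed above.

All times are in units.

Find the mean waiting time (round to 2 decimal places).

Timeline: | T3 0-10 | T1 10-12 | T2 12-24 |
Completion: T1=12  T2=24  T3=10
Turnaround (C−A): T1=6  T2=18  T3=10
Waiting times: T1=4, T2=6, T3=0
Average waiting = (4+6+0) / 3 = 10/3 = 3.33

3.33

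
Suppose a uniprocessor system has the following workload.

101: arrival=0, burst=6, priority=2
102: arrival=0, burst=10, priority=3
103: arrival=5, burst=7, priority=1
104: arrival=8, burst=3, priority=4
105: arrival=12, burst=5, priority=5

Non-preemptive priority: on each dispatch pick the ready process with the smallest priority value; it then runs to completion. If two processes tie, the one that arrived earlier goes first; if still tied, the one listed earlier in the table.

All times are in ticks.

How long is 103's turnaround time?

Schedule: | 101 0-6 | 103 6-13 | 102 13-23 | 104 23-26 | 105 26-31 |
Completion: 101=6  102=23  103=13  104=26  105=31
Turnaround (C−A): 101=6  102=23  103=8  104=18  105=19
Turnaround(103) = completion − arrival = 13 − 5 = 8

8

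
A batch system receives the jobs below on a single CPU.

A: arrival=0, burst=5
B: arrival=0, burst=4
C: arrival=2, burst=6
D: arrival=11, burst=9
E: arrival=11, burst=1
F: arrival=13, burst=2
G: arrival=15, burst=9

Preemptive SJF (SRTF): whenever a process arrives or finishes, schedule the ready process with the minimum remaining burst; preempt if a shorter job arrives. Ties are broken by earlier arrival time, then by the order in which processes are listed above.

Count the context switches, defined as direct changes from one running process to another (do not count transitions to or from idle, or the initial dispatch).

Timeline: | B 0-4 | A 4-9 | C 9-11 | E 11-12 | C 12-13 | F 13-15 | C 15-18 | D 18-27 | G 27-36 |
Completion: A=9  B=4  C=18  D=27  E=12  F=15  G=36

8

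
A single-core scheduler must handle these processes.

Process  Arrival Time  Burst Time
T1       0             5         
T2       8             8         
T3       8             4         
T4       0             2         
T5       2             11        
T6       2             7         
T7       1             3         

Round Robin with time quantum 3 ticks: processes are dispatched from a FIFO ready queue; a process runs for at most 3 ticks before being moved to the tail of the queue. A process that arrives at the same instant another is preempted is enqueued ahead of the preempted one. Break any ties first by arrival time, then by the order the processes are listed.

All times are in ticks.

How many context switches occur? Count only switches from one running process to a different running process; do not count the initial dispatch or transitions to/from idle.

15

Schedule: | T1 0-3 | T4 3-5 | T7 5-8 | T5 8-11 | T6 11-14 | T1 14-16 | T2 16-19 | T3 19-22 | T5 22-25 | T6 25-28 | T2 28-31 | T3 31-32 | T5 32-35 | T6 35-36 | T2 36-38 | T5 38-40 |
Completion: T1=16  T2=38  T3=32  T4=5  T5=40  T6=36  T7=8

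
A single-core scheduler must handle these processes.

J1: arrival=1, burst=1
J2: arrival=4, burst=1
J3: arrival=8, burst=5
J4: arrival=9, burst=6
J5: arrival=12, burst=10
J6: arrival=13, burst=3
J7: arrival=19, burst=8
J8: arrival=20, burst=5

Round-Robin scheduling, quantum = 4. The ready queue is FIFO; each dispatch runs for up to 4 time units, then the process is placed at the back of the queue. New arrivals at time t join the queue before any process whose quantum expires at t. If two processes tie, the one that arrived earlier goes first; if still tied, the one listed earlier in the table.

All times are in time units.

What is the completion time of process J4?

Timeline: | idle 0-1 | J1 1-2 | idle 2-4 | J2 4-5 | idle 5-8 | J3 8-12 | J4 12-16 | J5 16-20 | J3 20-21 | J6 21-24 | J4 24-26 | J7 26-30 | J8 30-34 | J5 34-38 | J7 38-42 | J8 42-43 | J5 43-45 |
Completion: J1=2  J2=5  J3=21  J4=26  J5=45  J6=24  J7=42  J8=43
Turnaround (C−A): J1=1  J2=1  J3=13  J4=17  J5=33  J6=11  J7=23  J8=23

26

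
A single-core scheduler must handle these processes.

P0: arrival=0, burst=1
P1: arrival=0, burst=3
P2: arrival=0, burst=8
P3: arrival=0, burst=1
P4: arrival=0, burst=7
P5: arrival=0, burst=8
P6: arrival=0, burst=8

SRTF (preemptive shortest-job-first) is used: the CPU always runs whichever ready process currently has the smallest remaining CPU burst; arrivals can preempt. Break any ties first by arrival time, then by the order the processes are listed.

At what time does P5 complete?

Schedule: | P0 0-1 | P3 1-2 | P1 2-5 | P4 5-12 | P2 12-20 | P5 20-28 | P6 28-36 |
Completion: P0=1  P1=5  P2=20  P3=2  P4=12  P5=28  P6=36
Turnaround (C−A): P0=1  P1=5  P2=20  P3=2  P4=12  P5=28  P6=36

28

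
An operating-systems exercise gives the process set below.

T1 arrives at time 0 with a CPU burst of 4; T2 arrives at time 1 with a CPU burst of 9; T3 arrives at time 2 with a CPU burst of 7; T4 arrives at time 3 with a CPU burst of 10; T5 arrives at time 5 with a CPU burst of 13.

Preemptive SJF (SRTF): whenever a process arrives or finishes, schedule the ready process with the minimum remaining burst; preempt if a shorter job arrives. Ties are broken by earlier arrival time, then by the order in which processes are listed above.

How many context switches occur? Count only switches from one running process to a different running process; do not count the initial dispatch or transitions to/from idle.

Schedule: | T1 0-4 | T3 4-11 | T2 11-20 | T4 20-30 | T5 30-43 |
Completion: T1=4  T2=20  T3=11  T4=30  T5=43
Turnaround (C−A): T1=4  T2=19  T3=9  T4=27  T5=38

4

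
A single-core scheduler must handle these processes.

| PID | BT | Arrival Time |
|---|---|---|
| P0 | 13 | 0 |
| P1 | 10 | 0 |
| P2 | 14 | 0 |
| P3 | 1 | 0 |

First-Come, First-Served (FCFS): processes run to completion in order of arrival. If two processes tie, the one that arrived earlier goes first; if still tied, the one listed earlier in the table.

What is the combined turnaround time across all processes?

111

Timeline: | P0 0-13 | P1 13-23 | P2 23-37 | P3 37-38 |
Completion: P0=13  P1=23  P2=37  P3=38
Turnaround (C−A): P0=13  P1=23  P2=37  P3=38
Turnaround = completion − arrival: P0=13, P1=23, P2=37, P3=38
Total turnaround = 13 + 23 + 37 + 38 = 111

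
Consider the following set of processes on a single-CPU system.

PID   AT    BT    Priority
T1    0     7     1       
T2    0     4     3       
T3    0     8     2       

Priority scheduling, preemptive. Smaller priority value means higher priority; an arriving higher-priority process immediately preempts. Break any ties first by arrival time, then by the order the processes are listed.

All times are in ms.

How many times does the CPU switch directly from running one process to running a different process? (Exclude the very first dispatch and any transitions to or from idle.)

Gantt: | T1 0-7 | T3 7-15 | T2 15-19 |
Completion: T1=7  T2=19  T3=15
Turnaround (C−A): T1=7  T2=19  T3=15

2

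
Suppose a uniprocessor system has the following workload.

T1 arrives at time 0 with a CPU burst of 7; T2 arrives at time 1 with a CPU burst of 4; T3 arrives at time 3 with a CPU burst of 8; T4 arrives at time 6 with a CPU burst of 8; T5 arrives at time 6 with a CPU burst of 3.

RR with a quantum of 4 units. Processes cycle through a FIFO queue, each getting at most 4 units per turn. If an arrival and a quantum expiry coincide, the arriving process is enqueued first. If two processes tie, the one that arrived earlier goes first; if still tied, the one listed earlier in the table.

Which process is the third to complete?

Timeline: | T1 0-4 | T2 4-8 | T3 8-12 | T1 12-15 | T4 15-19 | T5 19-22 | T3 22-26 | T4 26-30 |
Completion: T1=15  T2=8  T3=26  T4=30  T5=22
Turnaround (C−A): T1=15  T2=7  T3=23  T4=24  T5=16
Finish order: T2 → T1 → T5 → T3 → T4

T5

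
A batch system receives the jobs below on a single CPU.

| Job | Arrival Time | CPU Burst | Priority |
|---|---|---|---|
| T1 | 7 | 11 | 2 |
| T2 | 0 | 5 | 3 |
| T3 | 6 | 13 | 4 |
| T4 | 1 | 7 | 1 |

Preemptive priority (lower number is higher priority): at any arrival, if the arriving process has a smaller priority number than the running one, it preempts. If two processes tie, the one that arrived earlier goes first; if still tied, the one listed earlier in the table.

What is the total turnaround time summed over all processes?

Schedule: | T2 0-1 | T4 1-8 | T1 8-19 | T2 19-23 | T3 23-36 |
Completion: T1=19  T2=23  T3=36  T4=8
Turnaround = completion − arrival: T1=12, T2=23, T3=30, T4=7
Total turnaround = 12 + 23 + 30 + 7 = 72

72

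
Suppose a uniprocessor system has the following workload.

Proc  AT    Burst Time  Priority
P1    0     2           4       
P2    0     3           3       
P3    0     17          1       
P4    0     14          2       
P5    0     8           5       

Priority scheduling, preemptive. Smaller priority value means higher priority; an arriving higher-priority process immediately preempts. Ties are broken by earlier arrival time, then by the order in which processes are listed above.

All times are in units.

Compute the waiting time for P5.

Schedule: | P3 0-17 | P4 17-31 | P2 31-34 | P1 34-36 | P5 36-44 |
Completion: P1=36  P2=34  P3=17  P4=31  P5=44
Turnaround (C−A): P1=36  P2=34  P3=17  P4=31  P5=44
Waiting(P5) = turnaround − burst = 44 − 8 = 36

36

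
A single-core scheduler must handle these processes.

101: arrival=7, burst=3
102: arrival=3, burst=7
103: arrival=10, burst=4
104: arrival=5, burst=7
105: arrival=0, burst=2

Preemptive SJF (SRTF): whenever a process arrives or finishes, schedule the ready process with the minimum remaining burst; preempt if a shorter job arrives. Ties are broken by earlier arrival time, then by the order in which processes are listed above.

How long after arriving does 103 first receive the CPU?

Schedule: | 105 0-2 | idle 2-3 | 102 3-10 | 101 10-13 | 103 13-17 | 104 17-24 |
Completion: 101=13  102=10  103=17  104=24  105=2
Turnaround (C−A): 101=6  102=7  103=7  104=19  105=2
Response(103) = first start − arrival = 13 − 10 = 3

3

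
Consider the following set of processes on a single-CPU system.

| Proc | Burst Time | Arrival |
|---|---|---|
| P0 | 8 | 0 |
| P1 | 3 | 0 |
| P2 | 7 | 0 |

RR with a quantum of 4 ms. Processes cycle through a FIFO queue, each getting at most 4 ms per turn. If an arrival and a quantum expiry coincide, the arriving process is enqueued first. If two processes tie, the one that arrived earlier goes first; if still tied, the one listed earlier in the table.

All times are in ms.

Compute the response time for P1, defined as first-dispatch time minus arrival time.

Schedule: | P0 0-4 | P1 4-7 | P2 7-11 | P0 11-15 | P2 15-18 |
Completion: P0=15  P1=7  P2=18
Turnaround (C−A): P0=15  P1=7  P2=18
Response(P1) = first start − arrival = 4 − 0 = 4

4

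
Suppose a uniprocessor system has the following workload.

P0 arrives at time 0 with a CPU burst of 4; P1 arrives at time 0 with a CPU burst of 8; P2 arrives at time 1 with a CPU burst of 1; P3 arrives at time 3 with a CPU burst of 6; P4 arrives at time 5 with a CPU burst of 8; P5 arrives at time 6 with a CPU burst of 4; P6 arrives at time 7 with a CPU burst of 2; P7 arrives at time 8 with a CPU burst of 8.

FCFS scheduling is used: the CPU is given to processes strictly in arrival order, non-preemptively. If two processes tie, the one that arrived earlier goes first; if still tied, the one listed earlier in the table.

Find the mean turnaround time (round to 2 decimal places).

Gantt: | P0 0-4 | P1 4-12 | P2 12-13 | P3 13-19 | P4 19-27 | P5 27-31 | P6 31-33 | P7 33-41 |
Completion: P0=4  P1=12  P2=13  P3=19  P4=27  P5=31  P6=33  P7=41
Turnaround (C−A): P0=4  P1=12  P2=12  P3=16  P4=22  P5=25  P6=26  P7=33
Turnaround times: P0=4, P1=12, P2=12, P3=16, P4=22, P5=25, P6=26, P7=33
Average turnaround = (4+12+12+16+22+25+26+33) / 8 = 150/8 = 18.75

18.75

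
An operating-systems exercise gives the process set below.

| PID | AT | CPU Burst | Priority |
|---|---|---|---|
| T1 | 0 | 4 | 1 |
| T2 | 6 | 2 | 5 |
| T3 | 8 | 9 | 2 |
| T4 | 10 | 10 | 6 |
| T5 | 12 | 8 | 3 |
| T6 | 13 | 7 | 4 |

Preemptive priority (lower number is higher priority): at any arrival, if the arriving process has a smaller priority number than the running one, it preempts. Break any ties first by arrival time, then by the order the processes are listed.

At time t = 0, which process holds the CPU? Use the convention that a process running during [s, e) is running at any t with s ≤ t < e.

T1

Schedule: | T1 0-4 | idle 4-6 | T2 6-8 | T3 8-17 | T5 17-25 | T6 25-32 | T4 32-42 |
Completion: T1=4  T2=8  T3=17  T4=42  T5=25  T6=32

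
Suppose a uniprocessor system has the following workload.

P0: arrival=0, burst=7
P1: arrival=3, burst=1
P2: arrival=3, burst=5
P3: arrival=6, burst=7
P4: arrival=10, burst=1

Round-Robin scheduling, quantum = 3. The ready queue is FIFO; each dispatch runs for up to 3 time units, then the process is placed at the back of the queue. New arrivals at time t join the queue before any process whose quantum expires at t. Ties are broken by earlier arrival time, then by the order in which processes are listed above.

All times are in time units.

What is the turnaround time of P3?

15

Schedule: | P0 0-3 | P1 3-4 | P2 4-7 | P0 7-10 | P3 10-13 | P2 13-15 | P4 15-16 | P0 16-17 | P3 17-21 |
Completion: P0=17  P1=4  P2=15  P3=21  P4=16
Turnaround(P3) = completion − arrival = 21 − 6 = 15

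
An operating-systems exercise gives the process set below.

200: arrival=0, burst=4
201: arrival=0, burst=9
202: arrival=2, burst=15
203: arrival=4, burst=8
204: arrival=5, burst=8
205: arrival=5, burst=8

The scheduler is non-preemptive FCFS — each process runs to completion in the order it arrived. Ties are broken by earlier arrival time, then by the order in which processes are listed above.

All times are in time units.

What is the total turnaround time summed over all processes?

Gantt: | 200 0-4 | 201 4-13 | 202 13-28 | 203 28-36 | 204 36-44 | 205 44-52 |
Completion: 200=4  201=13  202=28  203=36  204=44  205=52
Turnaround (C−A): 200=4  201=13  202=26  203=32  204=39  205=47
Turnaround = completion − arrival: 200=4, 201=13, 202=26, 203=32, 204=39, 205=47
Total turnaround = 4 + 13 + 26 + 32 + 39 + 47 = 161

161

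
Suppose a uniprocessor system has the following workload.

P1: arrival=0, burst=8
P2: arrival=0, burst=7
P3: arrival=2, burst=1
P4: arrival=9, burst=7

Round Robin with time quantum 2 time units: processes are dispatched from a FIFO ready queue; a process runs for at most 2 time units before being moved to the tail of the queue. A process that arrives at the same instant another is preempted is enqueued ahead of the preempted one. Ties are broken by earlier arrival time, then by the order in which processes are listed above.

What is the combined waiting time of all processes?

Gantt: | P1 0-2 | P2 2-4 | P3 4-5 | P1 5-7 | P2 7-9 | P1 9-11 | P4 11-13 | P2 13-15 | P1 15-17 | P4 17-19 | P2 19-20 | P4 20-23 |
Completion: P1=17  P2=20  P3=5  P4=23
Turnaround (C−A): P1=17  P2=20  P3=3  P4=14
Waiting = turnaround − burst: P1=9, P2=13, P3=2, P4=7
Total waiting = 9 + 13 + 2 + 7 = 31

31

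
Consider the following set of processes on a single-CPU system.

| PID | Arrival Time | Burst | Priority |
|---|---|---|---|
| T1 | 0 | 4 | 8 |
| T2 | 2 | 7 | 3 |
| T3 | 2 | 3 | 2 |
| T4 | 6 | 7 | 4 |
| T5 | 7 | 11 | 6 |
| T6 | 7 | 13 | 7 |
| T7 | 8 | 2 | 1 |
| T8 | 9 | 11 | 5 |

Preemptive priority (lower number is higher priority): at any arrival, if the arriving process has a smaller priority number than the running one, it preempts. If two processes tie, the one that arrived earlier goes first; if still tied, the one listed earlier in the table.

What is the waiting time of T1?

Timeline: | T1 0-2 | T3 2-5 | T2 5-8 | T7 8-10 | T2 10-14 | T4 14-21 | T8 21-32 | T5 32-43 | T6 43-56 | T1 56-58 |
Completion: T1=58  T2=14  T3=5  T4=21  T5=43  T6=56  T7=10  T8=32
Turnaround (C−A): T1=58  T2=12  T3=3  T4=15  T5=36  T6=49  T7=2  T8=23
Waiting(T1) = turnaround − burst = 58 − 4 = 54

54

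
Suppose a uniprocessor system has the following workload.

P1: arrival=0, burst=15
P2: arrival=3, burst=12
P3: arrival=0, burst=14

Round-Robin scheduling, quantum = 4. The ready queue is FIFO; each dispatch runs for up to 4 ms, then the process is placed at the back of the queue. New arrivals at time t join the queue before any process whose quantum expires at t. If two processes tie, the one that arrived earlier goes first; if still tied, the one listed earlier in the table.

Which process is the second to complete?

Gantt: | P1 0-4 | P3 4-8 | P2 8-12 | P1 12-16 | P3 16-20 | P2 20-24 | P1 24-28 | P3 28-32 | P2 32-36 | P1 36-39 | P3 39-41 |
Completion: P1=39  P2=36  P3=41
Finish order: P2 → P1 → P3

P1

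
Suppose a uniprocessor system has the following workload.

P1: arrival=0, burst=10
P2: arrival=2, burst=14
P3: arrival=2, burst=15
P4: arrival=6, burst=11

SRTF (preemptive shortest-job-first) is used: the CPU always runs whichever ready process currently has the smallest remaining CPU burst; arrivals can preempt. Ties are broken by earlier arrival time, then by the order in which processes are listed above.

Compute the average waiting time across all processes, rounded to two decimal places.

14.00

Schedule: | P1 0-10 | P4 10-21 | P2 21-35 | P3 35-50 |
Completion: P1=10  P2=35  P3=50  P4=21
Turnaround (C−A): P1=10  P2=33  P3=48  P4=15
Waiting times: P1=0, P2=19, P3=33, P4=4
Average waiting = (0+19+33+4) / 4 = 56/4 = 14.00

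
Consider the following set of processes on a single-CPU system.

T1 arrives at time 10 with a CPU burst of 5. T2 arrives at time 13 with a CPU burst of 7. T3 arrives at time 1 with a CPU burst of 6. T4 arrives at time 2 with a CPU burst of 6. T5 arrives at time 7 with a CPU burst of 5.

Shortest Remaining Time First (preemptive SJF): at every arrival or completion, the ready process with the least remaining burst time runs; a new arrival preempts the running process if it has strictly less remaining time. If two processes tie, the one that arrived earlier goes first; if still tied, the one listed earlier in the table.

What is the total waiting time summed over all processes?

Schedule: | idle 0-1 | T3 1-7 | T5 7-12 | T1 12-17 | T4 17-23 | T2 23-30 |
Completion: T1=17  T2=30  T3=7  T4=23  T5=12
Turnaround (C−A): T1=7  T2=17  T3=6  T4=21  T5=5
Waiting = turnaround − burst: T1=2, T2=10, T3=0, T4=15, T5=0
Total waiting = 2 + 10 + 0 + 15 + 0 = 27

27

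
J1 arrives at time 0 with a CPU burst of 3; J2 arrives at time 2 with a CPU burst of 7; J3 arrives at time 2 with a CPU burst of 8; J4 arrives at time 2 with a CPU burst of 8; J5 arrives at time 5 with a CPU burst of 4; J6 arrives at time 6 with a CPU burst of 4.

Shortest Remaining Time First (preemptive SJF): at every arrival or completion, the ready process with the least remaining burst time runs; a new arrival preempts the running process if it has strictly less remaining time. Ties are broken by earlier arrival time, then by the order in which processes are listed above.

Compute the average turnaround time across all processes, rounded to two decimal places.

14.33

Schedule: | J1 0-3 | J2 3-5 | J5 5-9 | J6 9-13 | J2 13-18 | J3 18-26 | J4 26-34 |
Completion: J1=3  J2=18  J3=26  J4=34  J5=9  J6=13
Turnaround times: J1=3, J2=16, J3=24, J4=32, J5=4, J6=7
Average turnaround = (3+16+24+32+4+7) / 6 = 86/6 = 14.33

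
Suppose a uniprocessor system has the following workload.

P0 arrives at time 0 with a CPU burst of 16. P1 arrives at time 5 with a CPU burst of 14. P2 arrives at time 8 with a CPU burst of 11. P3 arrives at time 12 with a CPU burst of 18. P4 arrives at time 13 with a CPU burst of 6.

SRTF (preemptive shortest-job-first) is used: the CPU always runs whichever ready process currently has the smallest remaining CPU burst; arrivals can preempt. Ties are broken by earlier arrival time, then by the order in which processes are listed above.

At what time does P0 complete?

16

Timeline: | P0 0-16 | P4 16-22 | P2 22-33 | P1 33-47 | P3 47-65 |
Completion: P0=16  P1=47  P2=33  P3=65  P4=22
Turnaround (C−A): P0=16  P1=42  P2=25  P3=53  P4=9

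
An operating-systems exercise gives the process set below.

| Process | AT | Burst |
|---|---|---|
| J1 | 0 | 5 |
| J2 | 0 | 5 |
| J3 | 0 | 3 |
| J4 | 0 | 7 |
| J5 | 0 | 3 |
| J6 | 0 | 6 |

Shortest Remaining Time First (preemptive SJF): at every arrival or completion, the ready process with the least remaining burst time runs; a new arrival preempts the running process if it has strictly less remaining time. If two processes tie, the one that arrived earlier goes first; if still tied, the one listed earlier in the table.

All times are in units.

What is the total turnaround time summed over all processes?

Timeline: | J3 0-3 | J5 3-6 | J1 6-11 | J2 11-16 | J6 16-22 | J4 22-29 |
Completion: J1=11  J2=16  J3=3  J4=29  J5=6  J6=22
Turnaround (C−A): J1=11  J2=16  J3=3  J4=29  J5=6  J6=22
Turnaround = completion − arrival: J1=11, J2=16, J3=3, J4=29, J5=6, J6=22
Total turnaround = 11 + 16 + 3 + 29 + 6 + 22 = 87

87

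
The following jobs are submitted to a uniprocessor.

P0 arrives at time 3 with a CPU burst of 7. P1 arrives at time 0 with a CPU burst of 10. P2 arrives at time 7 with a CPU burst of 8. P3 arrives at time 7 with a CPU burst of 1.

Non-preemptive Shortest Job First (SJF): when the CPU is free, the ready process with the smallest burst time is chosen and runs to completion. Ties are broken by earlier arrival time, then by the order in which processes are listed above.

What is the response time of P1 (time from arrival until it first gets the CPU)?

Timeline: | P1 0-10 | P3 10-11 | P0 11-18 | P2 18-26 |
Completion: P0=18  P1=10  P2=26  P3=11
Response(P1) = first start − arrival = 0 − 0 = 0

0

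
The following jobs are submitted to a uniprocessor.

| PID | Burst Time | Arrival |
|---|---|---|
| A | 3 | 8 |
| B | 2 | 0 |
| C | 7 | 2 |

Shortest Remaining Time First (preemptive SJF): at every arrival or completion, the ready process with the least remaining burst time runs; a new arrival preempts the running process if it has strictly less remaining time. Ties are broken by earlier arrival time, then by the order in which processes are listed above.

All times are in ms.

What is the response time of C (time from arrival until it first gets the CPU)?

0

Gantt: | B 0-2 | C 2-9 | A 9-12 |
Completion: A=12  B=2  C=9
Response(C) = first start − arrival = 2 − 2 = 0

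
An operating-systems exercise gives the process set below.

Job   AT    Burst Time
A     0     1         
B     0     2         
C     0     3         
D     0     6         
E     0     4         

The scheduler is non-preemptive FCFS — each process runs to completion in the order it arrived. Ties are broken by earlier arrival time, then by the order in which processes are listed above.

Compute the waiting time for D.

6

Schedule: | A 0-1 | B 1-3 | C 3-6 | D 6-12 | E 12-16 |
Completion: A=1  B=3  C=6  D=12  E=16
Waiting(D) = turnaround − burst = 12 − 6 = 6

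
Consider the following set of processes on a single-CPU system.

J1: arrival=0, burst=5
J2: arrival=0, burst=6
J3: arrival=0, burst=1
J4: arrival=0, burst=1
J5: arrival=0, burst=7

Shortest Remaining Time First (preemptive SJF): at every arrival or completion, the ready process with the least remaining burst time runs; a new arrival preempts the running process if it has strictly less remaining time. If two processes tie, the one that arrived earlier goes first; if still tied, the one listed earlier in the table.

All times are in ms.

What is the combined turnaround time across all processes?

43

Schedule: | J3 0-1 | J4 1-2 | J1 2-7 | J2 7-13 | J5 13-20 |
Completion: J1=7  J2=13  J3=1  J4=2  J5=20
Turnaround = completion − arrival: J1=7, J2=13, J3=1, J4=2, J5=20
Total turnaround = 7 + 13 + 1 + 2 + 20 = 43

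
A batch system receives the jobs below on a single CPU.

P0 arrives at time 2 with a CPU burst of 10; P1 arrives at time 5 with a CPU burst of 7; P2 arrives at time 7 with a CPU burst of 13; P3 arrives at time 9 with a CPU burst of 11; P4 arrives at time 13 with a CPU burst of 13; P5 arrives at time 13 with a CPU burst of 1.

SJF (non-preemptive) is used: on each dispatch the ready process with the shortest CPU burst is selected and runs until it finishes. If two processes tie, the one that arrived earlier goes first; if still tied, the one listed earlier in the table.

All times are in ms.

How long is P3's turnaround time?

Gantt: | idle 0-2 | P0 2-12 | P1 12-19 | P5 19-20 | P3 20-31 | P2 31-44 | P4 44-57 |
Completion: P0=12  P1=19  P2=44  P3=31  P4=57  P5=20
Turnaround(P3) = completion − arrival = 31 − 9 = 22

22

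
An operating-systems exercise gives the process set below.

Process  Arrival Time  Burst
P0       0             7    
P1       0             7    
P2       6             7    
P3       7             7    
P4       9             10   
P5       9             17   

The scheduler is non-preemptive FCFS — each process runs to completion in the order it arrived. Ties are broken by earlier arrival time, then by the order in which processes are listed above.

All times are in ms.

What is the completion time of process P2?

Timeline: | P0 0-7 | P1 7-14 | P2 14-21 | P3 21-28 | P4 28-38 | P5 38-55 |
Completion: P0=7  P1=14  P2=21  P3=28  P4=38  P5=55
Turnaround (C−A): P0=7  P1=14  P2=15  P3=21  P4=29  P5=46

21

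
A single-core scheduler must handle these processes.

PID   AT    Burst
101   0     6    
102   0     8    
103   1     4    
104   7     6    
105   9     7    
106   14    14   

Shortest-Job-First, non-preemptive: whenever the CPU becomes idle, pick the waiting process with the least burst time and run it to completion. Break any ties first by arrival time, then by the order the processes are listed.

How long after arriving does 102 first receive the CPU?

23

Gantt: | 101 0-6 | 103 6-10 | 104 10-16 | 105 16-23 | 102 23-31 | 106 31-45 |
Completion: 101=6  102=31  103=10  104=16  105=23  106=45
Response(102) = first start − arrival = 23 − 0 = 23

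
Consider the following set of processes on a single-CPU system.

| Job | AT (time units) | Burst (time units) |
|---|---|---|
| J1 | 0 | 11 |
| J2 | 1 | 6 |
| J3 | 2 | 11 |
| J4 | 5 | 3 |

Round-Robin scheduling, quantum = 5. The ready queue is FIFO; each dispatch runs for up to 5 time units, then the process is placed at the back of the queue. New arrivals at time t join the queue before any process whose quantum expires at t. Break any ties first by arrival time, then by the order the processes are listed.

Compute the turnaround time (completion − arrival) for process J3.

Schedule: | J1 0-5 | J2 5-10 | J3 10-15 | J4 15-18 | J1 18-23 | J2 23-24 | J3 24-29 | J1 29-30 | J3 30-31 |
Completion: J1=30  J2=24  J3=31  J4=18
Turnaround (C−A): J1=30  J2=23  J3=29  J4=13
Turnaround(J3) = completion − arrival = 31 − 2 = 29

29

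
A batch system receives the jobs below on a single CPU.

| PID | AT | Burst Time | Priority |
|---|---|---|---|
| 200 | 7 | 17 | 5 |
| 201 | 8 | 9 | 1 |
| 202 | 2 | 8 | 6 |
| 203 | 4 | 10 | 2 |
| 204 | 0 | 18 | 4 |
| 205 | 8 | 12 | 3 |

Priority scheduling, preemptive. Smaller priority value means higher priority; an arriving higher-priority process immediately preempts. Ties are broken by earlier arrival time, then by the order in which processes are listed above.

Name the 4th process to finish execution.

204

Timeline: | 204 0-4 | 203 4-8 | 201 8-17 | 203 17-23 | 205 23-35 | 204 35-49 | 200 49-66 | 202 66-74 |
Completion: 200=66  201=17  202=74  203=23  204=49  205=35
Turnaround (C−A): 200=59  201=9  202=72  203=19  204=49  205=27
Finish order: 201 → 203 → 205 → 204 → 200 → 202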